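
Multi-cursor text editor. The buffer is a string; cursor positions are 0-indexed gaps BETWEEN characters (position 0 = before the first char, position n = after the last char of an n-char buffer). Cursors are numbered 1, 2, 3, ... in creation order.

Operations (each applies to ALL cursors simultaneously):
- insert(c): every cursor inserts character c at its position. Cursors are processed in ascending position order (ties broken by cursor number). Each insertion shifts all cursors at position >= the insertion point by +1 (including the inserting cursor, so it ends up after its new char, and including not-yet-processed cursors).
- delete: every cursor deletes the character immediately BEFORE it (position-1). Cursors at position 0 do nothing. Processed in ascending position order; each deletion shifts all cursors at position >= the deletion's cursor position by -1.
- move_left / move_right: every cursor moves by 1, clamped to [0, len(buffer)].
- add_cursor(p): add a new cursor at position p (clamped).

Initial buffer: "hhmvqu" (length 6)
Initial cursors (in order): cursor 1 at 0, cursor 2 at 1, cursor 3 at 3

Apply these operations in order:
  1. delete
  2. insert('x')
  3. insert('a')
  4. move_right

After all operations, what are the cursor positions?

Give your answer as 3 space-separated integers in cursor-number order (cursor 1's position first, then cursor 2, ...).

After op 1 (delete): buffer="hvqu" (len 4), cursors c1@0 c2@0 c3@1, authorship ....
After op 2 (insert('x')): buffer="xxhxvqu" (len 7), cursors c1@2 c2@2 c3@4, authorship 12.3...
After op 3 (insert('a')): buffer="xxaahxavqu" (len 10), cursors c1@4 c2@4 c3@7, authorship 1212.33...
After op 4 (move_right): buffer="xxaahxavqu" (len 10), cursors c1@5 c2@5 c3@8, authorship 1212.33...

Answer: 5 5 8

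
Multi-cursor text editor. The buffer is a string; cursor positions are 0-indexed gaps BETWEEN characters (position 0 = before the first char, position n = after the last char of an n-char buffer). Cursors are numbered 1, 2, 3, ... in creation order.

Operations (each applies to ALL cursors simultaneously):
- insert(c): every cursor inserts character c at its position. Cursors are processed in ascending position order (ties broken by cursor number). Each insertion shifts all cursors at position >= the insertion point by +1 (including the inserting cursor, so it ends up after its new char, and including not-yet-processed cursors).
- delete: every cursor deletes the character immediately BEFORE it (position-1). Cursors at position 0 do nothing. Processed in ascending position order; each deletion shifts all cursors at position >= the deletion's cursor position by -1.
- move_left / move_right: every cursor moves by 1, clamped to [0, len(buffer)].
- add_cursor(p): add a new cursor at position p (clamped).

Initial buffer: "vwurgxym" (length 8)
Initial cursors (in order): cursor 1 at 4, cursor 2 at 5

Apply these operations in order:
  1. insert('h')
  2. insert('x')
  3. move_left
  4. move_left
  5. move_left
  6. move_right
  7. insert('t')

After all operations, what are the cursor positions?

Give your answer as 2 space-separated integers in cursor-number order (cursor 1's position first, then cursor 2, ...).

After op 1 (insert('h')): buffer="vwurhghxym" (len 10), cursors c1@5 c2@7, authorship ....1.2...
After op 2 (insert('x')): buffer="vwurhxghxxym" (len 12), cursors c1@6 c2@9, authorship ....11.22...
After op 3 (move_left): buffer="vwurhxghxxym" (len 12), cursors c1@5 c2@8, authorship ....11.22...
After op 4 (move_left): buffer="vwurhxghxxym" (len 12), cursors c1@4 c2@7, authorship ....11.22...
After op 5 (move_left): buffer="vwurhxghxxym" (len 12), cursors c1@3 c2@6, authorship ....11.22...
After op 6 (move_right): buffer="vwurhxghxxym" (len 12), cursors c1@4 c2@7, authorship ....11.22...
After op 7 (insert('t')): buffer="vwurthxgthxxym" (len 14), cursors c1@5 c2@9, authorship ....111.222...

Answer: 5 9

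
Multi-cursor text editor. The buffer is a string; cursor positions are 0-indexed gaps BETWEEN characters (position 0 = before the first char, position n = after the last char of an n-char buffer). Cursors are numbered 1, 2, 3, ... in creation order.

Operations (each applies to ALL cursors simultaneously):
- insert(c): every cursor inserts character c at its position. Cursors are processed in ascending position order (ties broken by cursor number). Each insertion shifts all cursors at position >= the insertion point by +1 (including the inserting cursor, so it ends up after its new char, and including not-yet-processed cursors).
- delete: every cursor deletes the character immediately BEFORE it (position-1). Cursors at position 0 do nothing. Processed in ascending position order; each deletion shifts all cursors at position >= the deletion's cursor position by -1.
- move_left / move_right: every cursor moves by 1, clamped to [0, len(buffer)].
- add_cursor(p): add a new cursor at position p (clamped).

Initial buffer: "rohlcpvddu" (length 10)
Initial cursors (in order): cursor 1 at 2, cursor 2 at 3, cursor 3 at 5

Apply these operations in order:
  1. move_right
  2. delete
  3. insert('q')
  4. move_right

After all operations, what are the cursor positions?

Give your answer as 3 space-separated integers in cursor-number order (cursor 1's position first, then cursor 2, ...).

Answer: 5 5 7

Derivation:
After op 1 (move_right): buffer="rohlcpvddu" (len 10), cursors c1@3 c2@4 c3@6, authorship ..........
After op 2 (delete): buffer="rocvddu" (len 7), cursors c1@2 c2@2 c3@3, authorship .......
After op 3 (insert('q')): buffer="roqqcqvddu" (len 10), cursors c1@4 c2@4 c3@6, authorship ..12.3....
After op 4 (move_right): buffer="roqqcqvddu" (len 10), cursors c1@5 c2@5 c3@7, authorship ..12.3....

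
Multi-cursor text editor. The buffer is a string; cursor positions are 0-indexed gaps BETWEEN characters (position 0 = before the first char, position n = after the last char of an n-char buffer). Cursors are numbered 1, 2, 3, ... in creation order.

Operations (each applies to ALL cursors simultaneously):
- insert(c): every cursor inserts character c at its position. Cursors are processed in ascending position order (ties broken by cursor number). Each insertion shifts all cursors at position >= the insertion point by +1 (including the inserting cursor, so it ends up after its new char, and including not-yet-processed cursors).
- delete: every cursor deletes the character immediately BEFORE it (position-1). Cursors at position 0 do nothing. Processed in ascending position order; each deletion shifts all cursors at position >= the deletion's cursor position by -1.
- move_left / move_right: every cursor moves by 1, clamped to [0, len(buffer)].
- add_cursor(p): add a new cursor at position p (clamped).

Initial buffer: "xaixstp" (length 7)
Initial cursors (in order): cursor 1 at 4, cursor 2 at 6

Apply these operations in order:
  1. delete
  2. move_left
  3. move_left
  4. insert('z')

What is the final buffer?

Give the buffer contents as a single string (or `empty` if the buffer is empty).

After op 1 (delete): buffer="xaisp" (len 5), cursors c1@3 c2@4, authorship .....
After op 2 (move_left): buffer="xaisp" (len 5), cursors c1@2 c2@3, authorship .....
After op 3 (move_left): buffer="xaisp" (len 5), cursors c1@1 c2@2, authorship .....
After op 4 (insert('z')): buffer="xzazisp" (len 7), cursors c1@2 c2@4, authorship .1.2...

Answer: xzazisp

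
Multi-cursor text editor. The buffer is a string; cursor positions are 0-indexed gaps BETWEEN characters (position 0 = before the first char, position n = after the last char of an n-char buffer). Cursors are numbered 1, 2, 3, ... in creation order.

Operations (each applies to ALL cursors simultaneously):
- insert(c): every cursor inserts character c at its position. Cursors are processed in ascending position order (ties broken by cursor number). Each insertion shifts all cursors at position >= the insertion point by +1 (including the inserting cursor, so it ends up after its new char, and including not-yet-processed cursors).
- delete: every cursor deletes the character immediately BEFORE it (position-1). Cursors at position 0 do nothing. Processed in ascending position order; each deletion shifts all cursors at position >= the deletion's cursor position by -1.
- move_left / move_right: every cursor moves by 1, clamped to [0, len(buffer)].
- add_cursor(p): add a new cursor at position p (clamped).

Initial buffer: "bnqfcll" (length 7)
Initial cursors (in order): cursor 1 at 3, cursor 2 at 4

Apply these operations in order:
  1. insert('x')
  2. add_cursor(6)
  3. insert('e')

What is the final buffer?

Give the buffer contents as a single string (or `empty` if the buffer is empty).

Answer: bnqxefxeecll

Derivation:
After op 1 (insert('x')): buffer="bnqxfxcll" (len 9), cursors c1@4 c2@6, authorship ...1.2...
After op 2 (add_cursor(6)): buffer="bnqxfxcll" (len 9), cursors c1@4 c2@6 c3@6, authorship ...1.2...
After op 3 (insert('e')): buffer="bnqxefxeecll" (len 12), cursors c1@5 c2@9 c3@9, authorship ...11.223...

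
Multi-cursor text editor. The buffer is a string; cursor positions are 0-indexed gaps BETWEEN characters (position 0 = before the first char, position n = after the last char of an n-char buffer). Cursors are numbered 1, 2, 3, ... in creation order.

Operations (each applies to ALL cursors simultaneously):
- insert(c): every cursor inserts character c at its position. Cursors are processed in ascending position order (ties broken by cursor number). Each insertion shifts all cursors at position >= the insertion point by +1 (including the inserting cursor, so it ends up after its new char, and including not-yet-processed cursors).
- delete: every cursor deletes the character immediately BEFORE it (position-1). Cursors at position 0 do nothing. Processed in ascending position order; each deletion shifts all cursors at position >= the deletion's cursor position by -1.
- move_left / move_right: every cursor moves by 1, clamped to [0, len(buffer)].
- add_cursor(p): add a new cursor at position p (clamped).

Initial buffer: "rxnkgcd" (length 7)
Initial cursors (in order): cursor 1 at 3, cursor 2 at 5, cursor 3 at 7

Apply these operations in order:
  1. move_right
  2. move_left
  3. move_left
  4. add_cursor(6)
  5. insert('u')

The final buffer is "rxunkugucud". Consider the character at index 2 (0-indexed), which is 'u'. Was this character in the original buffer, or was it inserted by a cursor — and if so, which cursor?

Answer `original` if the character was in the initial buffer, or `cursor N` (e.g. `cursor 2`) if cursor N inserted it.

Answer: cursor 1

Derivation:
After op 1 (move_right): buffer="rxnkgcd" (len 7), cursors c1@4 c2@6 c3@7, authorship .......
After op 2 (move_left): buffer="rxnkgcd" (len 7), cursors c1@3 c2@5 c3@6, authorship .......
After op 3 (move_left): buffer="rxnkgcd" (len 7), cursors c1@2 c2@4 c3@5, authorship .......
After op 4 (add_cursor(6)): buffer="rxnkgcd" (len 7), cursors c1@2 c2@4 c3@5 c4@6, authorship .......
After op 5 (insert('u')): buffer="rxunkugucud" (len 11), cursors c1@3 c2@6 c3@8 c4@10, authorship ..1..2.3.4.
Authorship (.=original, N=cursor N): . . 1 . . 2 . 3 . 4 .
Index 2: author = 1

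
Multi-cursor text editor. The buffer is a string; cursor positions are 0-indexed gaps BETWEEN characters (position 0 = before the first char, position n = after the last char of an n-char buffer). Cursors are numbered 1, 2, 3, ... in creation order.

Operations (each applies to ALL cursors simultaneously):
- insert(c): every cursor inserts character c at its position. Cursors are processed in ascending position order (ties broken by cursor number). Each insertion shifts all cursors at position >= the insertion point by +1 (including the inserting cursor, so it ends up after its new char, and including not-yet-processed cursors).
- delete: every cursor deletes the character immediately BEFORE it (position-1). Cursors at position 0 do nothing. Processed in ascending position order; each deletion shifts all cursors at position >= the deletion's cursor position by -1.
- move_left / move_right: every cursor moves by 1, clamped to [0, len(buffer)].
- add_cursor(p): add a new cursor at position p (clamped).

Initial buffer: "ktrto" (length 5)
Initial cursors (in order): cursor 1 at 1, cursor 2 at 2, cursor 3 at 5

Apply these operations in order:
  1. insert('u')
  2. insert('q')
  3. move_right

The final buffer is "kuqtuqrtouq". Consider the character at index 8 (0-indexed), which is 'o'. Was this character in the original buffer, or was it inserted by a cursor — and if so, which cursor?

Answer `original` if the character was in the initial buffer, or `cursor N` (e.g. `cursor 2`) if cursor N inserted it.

After op 1 (insert('u')): buffer="kuturtou" (len 8), cursors c1@2 c2@4 c3@8, authorship .1.2...3
After op 2 (insert('q')): buffer="kuqtuqrtouq" (len 11), cursors c1@3 c2@6 c3@11, authorship .11.22...33
After op 3 (move_right): buffer="kuqtuqrtouq" (len 11), cursors c1@4 c2@7 c3@11, authorship .11.22...33
Authorship (.=original, N=cursor N): . 1 1 . 2 2 . . . 3 3
Index 8: author = original

Answer: original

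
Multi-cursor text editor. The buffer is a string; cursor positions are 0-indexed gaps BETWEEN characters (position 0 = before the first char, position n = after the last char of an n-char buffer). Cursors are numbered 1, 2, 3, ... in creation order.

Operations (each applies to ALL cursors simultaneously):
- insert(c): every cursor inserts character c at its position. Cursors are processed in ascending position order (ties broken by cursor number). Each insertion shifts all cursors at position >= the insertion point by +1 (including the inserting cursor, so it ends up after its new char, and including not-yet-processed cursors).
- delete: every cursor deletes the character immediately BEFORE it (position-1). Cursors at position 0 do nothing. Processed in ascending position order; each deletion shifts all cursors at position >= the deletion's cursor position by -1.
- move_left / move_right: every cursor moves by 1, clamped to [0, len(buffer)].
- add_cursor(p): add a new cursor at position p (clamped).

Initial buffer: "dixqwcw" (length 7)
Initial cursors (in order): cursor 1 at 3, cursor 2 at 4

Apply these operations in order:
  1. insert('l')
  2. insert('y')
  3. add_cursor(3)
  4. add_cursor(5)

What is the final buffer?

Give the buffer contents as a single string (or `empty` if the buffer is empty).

Answer: dixlyqlywcw

Derivation:
After op 1 (insert('l')): buffer="dixlqlwcw" (len 9), cursors c1@4 c2@6, authorship ...1.2...
After op 2 (insert('y')): buffer="dixlyqlywcw" (len 11), cursors c1@5 c2@8, authorship ...11.22...
After op 3 (add_cursor(3)): buffer="dixlyqlywcw" (len 11), cursors c3@3 c1@5 c2@8, authorship ...11.22...
After op 4 (add_cursor(5)): buffer="dixlyqlywcw" (len 11), cursors c3@3 c1@5 c4@5 c2@8, authorship ...11.22...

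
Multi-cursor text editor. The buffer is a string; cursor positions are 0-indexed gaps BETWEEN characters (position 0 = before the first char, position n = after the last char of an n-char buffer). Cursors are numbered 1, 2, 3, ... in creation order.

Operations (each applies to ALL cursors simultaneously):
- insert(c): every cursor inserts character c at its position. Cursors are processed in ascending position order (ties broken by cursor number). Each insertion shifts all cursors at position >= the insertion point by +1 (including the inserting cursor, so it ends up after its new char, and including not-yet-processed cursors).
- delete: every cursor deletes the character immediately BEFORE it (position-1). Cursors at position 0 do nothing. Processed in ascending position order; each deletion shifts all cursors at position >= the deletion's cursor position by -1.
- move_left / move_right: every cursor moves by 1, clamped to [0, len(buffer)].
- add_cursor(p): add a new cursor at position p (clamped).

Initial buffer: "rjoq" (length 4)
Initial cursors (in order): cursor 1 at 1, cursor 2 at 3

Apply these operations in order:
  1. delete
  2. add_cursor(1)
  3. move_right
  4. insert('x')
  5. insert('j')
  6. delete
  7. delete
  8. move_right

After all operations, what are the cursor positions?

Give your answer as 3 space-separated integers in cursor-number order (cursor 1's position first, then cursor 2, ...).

Answer: 2 2 2

Derivation:
After op 1 (delete): buffer="jq" (len 2), cursors c1@0 c2@1, authorship ..
After op 2 (add_cursor(1)): buffer="jq" (len 2), cursors c1@0 c2@1 c3@1, authorship ..
After op 3 (move_right): buffer="jq" (len 2), cursors c1@1 c2@2 c3@2, authorship ..
After op 4 (insert('x')): buffer="jxqxx" (len 5), cursors c1@2 c2@5 c3@5, authorship .1.23
After op 5 (insert('j')): buffer="jxjqxxjj" (len 8), cursors c1@3 c2@8 c3@8, authorship .11.2323
After op 6 (delete): buffer="jxqxx" (len 5), cursors c1@2 c2@5 c3@5, authorship .1.23
After op 7 (delete): buffer="jq" (len 2), cursors c1@1 c2@2 c3@2, authorship ..
After op 8 (move_right): buffer="jq" (len 2), cursors c1@2 c2@2 c3@2, authorship ..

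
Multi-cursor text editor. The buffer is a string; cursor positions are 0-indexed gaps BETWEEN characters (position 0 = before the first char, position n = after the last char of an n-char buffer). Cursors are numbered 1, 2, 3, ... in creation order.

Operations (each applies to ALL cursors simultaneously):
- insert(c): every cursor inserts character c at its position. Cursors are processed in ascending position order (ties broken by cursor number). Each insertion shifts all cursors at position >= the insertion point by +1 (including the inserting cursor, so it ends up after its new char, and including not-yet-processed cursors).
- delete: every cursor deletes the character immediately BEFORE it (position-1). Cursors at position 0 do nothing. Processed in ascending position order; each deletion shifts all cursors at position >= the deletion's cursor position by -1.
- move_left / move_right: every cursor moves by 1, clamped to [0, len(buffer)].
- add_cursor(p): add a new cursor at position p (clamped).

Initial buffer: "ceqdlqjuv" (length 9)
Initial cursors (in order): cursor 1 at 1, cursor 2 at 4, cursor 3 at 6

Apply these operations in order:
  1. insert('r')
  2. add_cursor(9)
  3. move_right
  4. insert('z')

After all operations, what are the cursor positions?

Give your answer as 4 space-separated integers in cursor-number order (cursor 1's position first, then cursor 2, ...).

After op 1 (insert('r')): buffer="creqdrlqrjuv" (len 12), cursors c1@2 c2@6 c3@9, authorship .1...2..3...
After op 2 (add_cursor(9)): buffer="creqdrlqrjuv" (len 12), cursors c1@2 c2@6 c3@9 c4@9, authorship .1...2..3...
After op 3 (move_right): buffer="creqdrlqrjuv" (len 12), cursors c1@3 c2@7 c3@10 c4@10, authorship .1...2..3...
After op 4 (insert('z')): buffer="crezqdrlzqrjzzuv" (len 16), cursors c1@4 c2@9 c3@14 c4@14, authorship .1.1..2.2.3.34..

Answer: 4 9 14 14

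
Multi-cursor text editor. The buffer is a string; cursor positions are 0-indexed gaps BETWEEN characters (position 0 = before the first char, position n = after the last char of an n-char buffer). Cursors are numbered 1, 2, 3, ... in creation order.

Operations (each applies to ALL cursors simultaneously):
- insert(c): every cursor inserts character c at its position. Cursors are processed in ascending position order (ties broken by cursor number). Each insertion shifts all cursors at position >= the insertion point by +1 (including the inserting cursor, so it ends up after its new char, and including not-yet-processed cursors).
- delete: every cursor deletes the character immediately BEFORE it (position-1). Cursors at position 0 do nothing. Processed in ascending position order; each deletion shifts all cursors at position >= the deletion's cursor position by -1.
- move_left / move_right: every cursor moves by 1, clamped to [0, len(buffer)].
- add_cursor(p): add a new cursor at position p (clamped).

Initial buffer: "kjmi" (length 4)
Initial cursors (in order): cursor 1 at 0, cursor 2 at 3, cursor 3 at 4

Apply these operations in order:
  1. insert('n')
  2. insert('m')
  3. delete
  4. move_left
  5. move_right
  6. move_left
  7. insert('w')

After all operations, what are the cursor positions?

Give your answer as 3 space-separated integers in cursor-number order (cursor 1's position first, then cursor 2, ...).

After op 1 (insert('n')): buffer="nkjmnin" (len 7), cursors c1@1 c2@5 c3@7, authorship 1...2.3
After op 2 (insert('m')): buffer="nmkjmnminm" (len 10), cursors c1@2 c2@7 c3@10, authorship 11...22.33
After op 3 (delete): buffer="nkjmnin" (len 7), cursors c1@1 c2@5 c3@7, authorship 1...2.3
After op 4 (move_left): buffer="nkjmnin" (len 7), cursors c1@0 c2@4 c3@6, authorship 1...2.3
After op 5 (move_right): buffer="nkjmnin" (len 7), cursors c1@1 c2@5 c3@7, authorship 1...2.3
After op 6 (move_left): buffer="nkjmnin" (len 7), cursors c1@0 c2@4 c3@6, authorship 1...2.3
After op 7 (insert('w')): buffer="wnkjmwniwn" (len 10), cursors c1@1 c2@6 c3@9, authorship 11...22.33

Answer: 1 6 9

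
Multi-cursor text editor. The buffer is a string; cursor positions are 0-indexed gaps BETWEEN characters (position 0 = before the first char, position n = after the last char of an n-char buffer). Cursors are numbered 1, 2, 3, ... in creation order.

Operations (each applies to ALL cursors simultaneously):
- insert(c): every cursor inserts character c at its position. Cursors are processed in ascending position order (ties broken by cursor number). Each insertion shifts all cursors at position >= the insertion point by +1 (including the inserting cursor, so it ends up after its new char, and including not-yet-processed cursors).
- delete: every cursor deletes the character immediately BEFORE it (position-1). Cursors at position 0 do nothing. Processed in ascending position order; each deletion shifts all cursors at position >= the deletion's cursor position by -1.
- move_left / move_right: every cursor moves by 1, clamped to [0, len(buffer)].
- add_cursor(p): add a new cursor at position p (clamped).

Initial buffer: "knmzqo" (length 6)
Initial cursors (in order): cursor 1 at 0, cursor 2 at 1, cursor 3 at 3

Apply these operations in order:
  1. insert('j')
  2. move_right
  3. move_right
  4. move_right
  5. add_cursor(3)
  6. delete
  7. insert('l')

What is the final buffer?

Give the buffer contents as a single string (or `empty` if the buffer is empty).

After op 1 (insert('j')): buffer="jkjnmjzqo" (len 9), cursors c1@1 c2@3 c3@6, authorship 1.2..3...
After op 2 (move_right): buffer="jkjnmjzqo" (len 9), cursors c1@2 c2@4 c3@7, authorship 1.2..3...
After op 3 (move_right): buffer="jkjnmjzqo" (len 9), cursors c1@3 c2@5 c3@8, authorship 1.2..3...
After op 4 (move_right): buffer="jkjnmjzqo" (len 9), cursors c1@4 c2@6 c3@9, authorship 1.2..3...
After op 5 (add_cursor(3)): buffer="jkjnmjzqo" (len 9), cursors c4@3 c1@4 c2@6 c3@9, authorship 1.2..3...
After op 6 (delete): buffer="jkmzq" (len 5), cursors c1@2 c4@2 c2@3 c3@5, authorship 1....
After op 7 (insert('l')): buffer="jkllmlzql" (len 9), cursors c1@4 c4@4 c2@6 c3@9, authorship 1.14.2..3

Answer: jkllmlzql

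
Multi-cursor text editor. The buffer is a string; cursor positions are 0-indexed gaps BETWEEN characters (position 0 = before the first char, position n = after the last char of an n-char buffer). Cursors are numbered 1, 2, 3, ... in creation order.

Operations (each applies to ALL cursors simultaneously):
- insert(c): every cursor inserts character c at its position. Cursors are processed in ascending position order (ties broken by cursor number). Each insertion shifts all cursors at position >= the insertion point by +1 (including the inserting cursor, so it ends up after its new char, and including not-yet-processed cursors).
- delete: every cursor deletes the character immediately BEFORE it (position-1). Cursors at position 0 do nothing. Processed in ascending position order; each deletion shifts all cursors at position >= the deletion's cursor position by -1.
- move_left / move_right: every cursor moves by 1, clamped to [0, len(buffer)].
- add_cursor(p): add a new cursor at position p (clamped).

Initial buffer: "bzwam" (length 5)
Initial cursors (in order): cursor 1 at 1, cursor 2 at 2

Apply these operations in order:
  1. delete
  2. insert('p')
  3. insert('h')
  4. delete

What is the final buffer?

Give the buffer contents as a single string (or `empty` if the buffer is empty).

Answer: ppwam

Derivation:
After op 1 (delete): buffer="wam" (len 3), cursors c1@0 c2@0, authorship ...
After op 2 (insert('p')): buffer="ppwam" (len 5), cursors c1@2 c2@2, authorship 12...
After op 3 (insert('h')): buffer="pphhwam" (len 7), cursors c1@4 c2@4, authorship 1212...
After op 4 (delete): buffer="ppwam" (len 5), cursors c1@2 c2@2, authorship 12...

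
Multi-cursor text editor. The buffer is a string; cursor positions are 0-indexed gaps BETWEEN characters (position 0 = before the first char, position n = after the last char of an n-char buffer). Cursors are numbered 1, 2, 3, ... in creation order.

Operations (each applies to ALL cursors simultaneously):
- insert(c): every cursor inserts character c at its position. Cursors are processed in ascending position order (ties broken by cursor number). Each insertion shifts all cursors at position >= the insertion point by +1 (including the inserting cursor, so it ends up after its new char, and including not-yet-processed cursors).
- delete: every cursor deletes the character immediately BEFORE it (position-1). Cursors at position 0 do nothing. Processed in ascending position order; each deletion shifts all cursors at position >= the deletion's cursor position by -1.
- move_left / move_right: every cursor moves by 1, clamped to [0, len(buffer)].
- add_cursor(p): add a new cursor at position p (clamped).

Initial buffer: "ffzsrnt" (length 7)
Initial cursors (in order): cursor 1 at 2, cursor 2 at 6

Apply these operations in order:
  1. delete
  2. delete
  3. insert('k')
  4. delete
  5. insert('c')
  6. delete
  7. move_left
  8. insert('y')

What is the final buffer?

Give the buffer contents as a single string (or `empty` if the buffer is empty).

Answer: yzyst

Derivation:
After op 1 (delete): buffer="fzsrt" (len 5), cursors c1@1 c2@4, authorship .....
After op 2 (delete): buffer="zst" (len 3), cursors c1@0 c2@2, authorship ...
After op 3 (insert('k')): buffer="kzskt" (len 5), cursors c1@1 c2@4, authorship 1..2.
After op 4 (delete): buffer="zst" (len 3), cursors c1@0 c2@2, authorship ...
After op 5 (insert('c')): buffer="czsct" (len 5), cursors c1@1 c2@4, authorship 1..2.
After op 6 (delete): buffer="zst" (len 3), cursors c1@0 c2@2, authorship ...
After op 7 (move_left): buffer="zst" (len 3), cursors c1@0 c2@1, authorship ...
After op 8 (insert('y')): buffer="yzyst" (len 5), cursors c1@1 c2@3, authorship 1.2..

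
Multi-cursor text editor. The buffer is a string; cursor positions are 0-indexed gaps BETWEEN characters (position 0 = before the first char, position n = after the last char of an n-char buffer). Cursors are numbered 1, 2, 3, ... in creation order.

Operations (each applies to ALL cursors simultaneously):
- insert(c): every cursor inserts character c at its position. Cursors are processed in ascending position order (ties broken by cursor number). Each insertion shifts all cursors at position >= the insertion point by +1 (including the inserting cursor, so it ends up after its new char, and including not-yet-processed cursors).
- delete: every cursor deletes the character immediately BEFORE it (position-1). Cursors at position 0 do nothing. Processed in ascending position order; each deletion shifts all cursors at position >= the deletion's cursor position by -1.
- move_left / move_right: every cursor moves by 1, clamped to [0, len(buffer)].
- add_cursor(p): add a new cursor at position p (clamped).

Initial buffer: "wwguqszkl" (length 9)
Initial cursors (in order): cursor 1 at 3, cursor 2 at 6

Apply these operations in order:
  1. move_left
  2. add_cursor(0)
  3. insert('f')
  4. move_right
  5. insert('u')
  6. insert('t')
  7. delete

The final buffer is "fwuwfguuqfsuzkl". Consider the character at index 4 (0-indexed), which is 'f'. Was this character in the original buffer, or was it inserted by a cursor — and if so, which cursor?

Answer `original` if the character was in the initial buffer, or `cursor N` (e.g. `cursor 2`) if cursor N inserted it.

Answer: cursor 1

Derivation:
After op 1 (move_left): buffer="wwguqszkl" (len 9), cursors c1@2 c2@5, authorship .........
After op 2 (add_cursor(0)): buffer="wwguqszkl" (len 9), cursors c3@0 c1@2 c2@5, authorship .........
After op 3 (insert('f')): buffer="fwwfguqfszkl" (len 12), cursors c3@1 c1@4 c2@8, authorship 3..1...2....
After op 4 (move_right): buffer="fwwfguqfszkl" (len 12), cursors c3@2 c1@5 c2@9, authorship 3..1...2....
After op 5 (insert('u')): buffer="fwuwfguuqfsuzkl" (len 15), cursors c3@3 c1@7 c2@12, authorship 3.3.1.1..2.2...
After op 6 (insert('t')): buffer="fwutwfgutuqfsutzkl" (len 18), cursors c3@4 c1@9 c2@15, authorship 3.33.1.11..2.22...
After op 7 (delete): buffer="fwuwfguuqfsuzkl" (len 15), cursors c3@3 c1@7 c2@12, authorship 3.3.1.1..2.2...
Authorship (.=original, N=cursor N): 3 . 3 . 1 . 1 . . 2 . 2 . . .
Index 4: author = 1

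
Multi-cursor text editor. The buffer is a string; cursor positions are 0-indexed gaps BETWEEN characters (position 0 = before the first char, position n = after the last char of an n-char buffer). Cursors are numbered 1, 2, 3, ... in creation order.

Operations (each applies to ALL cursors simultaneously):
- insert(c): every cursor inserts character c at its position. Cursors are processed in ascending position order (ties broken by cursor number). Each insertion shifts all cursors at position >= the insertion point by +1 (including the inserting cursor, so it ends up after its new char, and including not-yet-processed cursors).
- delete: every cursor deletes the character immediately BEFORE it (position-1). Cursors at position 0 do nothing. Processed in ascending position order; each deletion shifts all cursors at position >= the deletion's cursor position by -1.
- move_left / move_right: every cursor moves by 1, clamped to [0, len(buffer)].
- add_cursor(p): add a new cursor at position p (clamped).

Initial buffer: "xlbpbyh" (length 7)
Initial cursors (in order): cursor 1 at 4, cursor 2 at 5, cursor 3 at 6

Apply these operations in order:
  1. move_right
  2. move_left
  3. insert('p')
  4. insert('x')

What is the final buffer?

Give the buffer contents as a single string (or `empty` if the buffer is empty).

Answer: xlbppxbpxypxh

Derivation:
After op 1 (move_right): buffer="xlbpbyh" (len 7), cursors c1@5 c2@6 c3@7, authorship .......
After op 2 (move_left): buffer="xlbpbyh" (len 7), cursors c1@4 c2@5 c3@6, authorship .......
After op 3 (insert('p')): buffer="xlbppbpyph" (len 10), cursors c1@5 c2@7 c3@9, authorship ....1.2.3.
After op 4 (insert('x')): buffer="xlbppxbpxypxh" (len 13), cursors c1@6 c2@9 c3@12, authorship ....11.22.33.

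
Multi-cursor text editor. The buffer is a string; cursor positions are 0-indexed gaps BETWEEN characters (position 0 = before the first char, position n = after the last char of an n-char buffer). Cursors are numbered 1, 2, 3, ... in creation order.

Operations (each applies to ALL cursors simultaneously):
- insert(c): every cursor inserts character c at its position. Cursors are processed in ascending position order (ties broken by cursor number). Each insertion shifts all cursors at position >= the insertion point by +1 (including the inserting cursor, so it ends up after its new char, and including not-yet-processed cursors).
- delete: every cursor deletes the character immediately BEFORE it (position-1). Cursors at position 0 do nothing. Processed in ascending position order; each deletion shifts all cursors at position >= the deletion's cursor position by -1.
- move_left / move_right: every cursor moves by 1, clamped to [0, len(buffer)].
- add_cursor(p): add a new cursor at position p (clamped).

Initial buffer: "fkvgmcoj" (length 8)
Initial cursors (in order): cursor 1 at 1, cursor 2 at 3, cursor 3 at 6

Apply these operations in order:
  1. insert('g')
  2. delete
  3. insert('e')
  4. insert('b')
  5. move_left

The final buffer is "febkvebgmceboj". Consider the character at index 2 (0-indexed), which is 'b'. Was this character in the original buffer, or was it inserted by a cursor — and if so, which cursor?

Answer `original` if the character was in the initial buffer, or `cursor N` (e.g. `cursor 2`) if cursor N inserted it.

After op 1 (insert('g')): buffer="fgkvggmcgoj" (len 11), cursors c1@2 c2@5 c3@9, authorship .1..2...3..
After op 2 (delete): buffer="fkvgmcoj" (len 8), cursors c1@1 c2@3 c3@6, authorship ........
After op 3 (insert('e')): buffer="fekvegmceoj" (len 11), cursors c1@2 c2@5 c3@9, authorship .1..2...3..
After op 4 (insert('b')): buffer="febkvebgmceboj" (len 14), cursors c1@3 c2@7 c3@12, authorship .11..22...33..
After op 5 (move_left): buffer="febkvebgmceboj" (len 14), cursors c1@2 c2@6 c3@11, authorship .11..22...33..
Authorship (.=original, N=cursor N): . 1 1 . . 2 2 . . . 3 3 . .
Index 2: author = 1

Answer: cursor 1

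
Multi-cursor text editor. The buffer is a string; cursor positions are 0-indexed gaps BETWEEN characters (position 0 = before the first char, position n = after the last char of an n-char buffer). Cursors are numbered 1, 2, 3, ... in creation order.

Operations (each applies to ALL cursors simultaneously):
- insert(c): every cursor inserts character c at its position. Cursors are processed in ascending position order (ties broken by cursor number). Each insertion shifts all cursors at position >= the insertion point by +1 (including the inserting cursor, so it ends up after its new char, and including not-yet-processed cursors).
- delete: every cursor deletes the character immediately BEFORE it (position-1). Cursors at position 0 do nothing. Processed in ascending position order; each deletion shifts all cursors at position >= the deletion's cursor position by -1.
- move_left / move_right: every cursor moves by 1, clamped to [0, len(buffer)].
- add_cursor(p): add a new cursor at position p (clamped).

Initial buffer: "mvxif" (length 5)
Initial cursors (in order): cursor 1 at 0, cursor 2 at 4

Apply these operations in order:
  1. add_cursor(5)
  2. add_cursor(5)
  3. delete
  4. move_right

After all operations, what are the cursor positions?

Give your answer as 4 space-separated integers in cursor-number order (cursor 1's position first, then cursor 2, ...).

Answer: 1 2 2 2

Derivation:
After op 1 (add_cursor(5)): buffer="mvxif" (len 5), cursors c1@0 c2@4 c3@5, authorship .....
After op 2 (add_cursor(5)): buffer="mvxif" (len 5), cursors c1@0 c2@4 c3@5 c4@5, authorship .....
After op 3 (delete): buffer="mv" (len 2), cursors c1@0 c2@2 c3@2 c4@2, authorship ..
After op 4 (move_right): buffer="mv" (len 2), cursors c1@1 c2@2 c3@2 c4@2, authorship ..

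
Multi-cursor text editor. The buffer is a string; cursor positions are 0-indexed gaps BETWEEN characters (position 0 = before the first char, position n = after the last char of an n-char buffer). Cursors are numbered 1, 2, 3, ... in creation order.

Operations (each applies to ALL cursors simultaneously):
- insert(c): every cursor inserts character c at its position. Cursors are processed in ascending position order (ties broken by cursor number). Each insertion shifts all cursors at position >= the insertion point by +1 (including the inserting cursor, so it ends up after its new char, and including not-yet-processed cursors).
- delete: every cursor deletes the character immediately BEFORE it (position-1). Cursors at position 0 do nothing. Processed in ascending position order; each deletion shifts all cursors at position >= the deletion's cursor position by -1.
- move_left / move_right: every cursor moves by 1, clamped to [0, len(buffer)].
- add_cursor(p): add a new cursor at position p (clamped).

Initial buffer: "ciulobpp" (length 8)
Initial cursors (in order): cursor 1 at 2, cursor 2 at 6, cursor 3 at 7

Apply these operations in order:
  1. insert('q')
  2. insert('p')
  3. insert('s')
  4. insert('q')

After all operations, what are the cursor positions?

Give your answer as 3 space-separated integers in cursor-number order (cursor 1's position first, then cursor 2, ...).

After op 1 (insert('q')): buffer="ciqulobqpqp" (len 11), cursors c1@3 c2@8 c3@10, authorship ..1....2.3.
After op 2 (insert('p')): buffer="ciqpulobqppqpp" (len 14), cursors c1@4 c2@10 c3@13, authorship ..11....22.33.
After op 3 (insert('s')): buffer="ciqpsulobqpspqpsp" (len 17), cursors c1@5 c2@12 c3@16, authorship ..111....222.333.
After op 4 (insert('q')): buffer="ciqpsqulobqpsqpqpsqp" (len 20), cursors c1@6 c2@14 c3@19, authorship ..1111....2222.3333.

Answer: 6 14 19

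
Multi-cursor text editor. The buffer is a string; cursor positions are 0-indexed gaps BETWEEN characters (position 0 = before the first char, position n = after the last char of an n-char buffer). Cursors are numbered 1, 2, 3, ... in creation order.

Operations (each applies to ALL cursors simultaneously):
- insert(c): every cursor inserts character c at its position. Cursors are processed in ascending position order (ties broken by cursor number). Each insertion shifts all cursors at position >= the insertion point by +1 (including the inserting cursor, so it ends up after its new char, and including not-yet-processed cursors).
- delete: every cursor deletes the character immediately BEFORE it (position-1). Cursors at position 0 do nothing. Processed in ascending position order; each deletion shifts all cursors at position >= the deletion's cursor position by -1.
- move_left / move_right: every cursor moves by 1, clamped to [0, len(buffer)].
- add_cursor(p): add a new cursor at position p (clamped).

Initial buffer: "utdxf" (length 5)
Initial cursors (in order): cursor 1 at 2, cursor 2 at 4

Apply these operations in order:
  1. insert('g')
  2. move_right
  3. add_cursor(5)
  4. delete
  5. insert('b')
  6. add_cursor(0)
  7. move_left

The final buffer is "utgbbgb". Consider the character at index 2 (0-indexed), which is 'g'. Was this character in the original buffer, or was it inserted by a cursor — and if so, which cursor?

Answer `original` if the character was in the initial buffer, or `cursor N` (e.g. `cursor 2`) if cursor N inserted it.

Answer: cursor 1

Derivation:
After op 1 (insert('g')): buffer="utgdxgf" (len 7), cursors c1@3 c2@6, authorship ..1..2.
After op 2 (move_right): buffer="utgdxgf" (len 7), cursors c1@4 c2@7, authorship ..1..2.
After op 3 (add_cursor(5)): buffer="utgdxgf" (len 7), cursors c1@4 c3@5 c2@7, authorship ..1..2.
After op 4 (delete): buffer="utgg" (len 4), cursors c1@3 c3@3 c2@4, authorship ..12
After op 5 (insert('b')): buffer="utgbbgb" (len 7), cursors c1@5 c3@5 c2@7, authorship ..11322
After op 6 (add_cursor(0)): buffer="utgbbgb" (len 7), cursors c4@0 c1@5 c3@5 c2@7, authorship ..11322
After op 7 (move_left): buffer="utgbbgb" (len 7), cursors c4@0 c1@4 c3@4 c2@6, authorship ..11322
Authorship (.=original, N=cursor N): . . 1 1 3 2 2
Index 2: author = 1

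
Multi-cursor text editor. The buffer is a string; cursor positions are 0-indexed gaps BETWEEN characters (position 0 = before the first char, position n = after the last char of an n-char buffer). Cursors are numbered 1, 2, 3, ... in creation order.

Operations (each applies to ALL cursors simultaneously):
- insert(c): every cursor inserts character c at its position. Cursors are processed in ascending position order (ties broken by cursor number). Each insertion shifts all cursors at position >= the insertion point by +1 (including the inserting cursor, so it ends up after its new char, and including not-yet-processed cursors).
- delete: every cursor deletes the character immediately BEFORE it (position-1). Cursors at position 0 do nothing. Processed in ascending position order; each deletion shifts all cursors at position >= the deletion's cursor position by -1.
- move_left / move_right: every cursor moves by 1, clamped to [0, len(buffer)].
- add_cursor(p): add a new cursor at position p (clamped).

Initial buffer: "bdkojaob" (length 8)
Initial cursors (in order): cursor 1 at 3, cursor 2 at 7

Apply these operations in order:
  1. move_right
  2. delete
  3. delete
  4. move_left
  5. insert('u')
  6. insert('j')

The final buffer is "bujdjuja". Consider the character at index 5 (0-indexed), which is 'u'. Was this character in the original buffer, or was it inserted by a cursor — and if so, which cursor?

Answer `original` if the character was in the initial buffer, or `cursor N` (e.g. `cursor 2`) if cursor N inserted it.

Answer: cursor 2

Derivation:
After op 1 (move_right): buffer="bdkojaob" (len 8), cursors c1@4 c2@8, authorship ........
After op 2 (delete): buffer="bdkjao" (len 6), cursors c1@3 c2@6, authorship ......
After op 3 (delete): buffer="bdja" (len 4), cursors c1@2 c2@4, authorship ....
After op 4 (move_left): buffer="bdja" (len 4), cursors c1@1 c2@3, authorship ....
After op 5 (insert('u')): buffer="budjua" (len 6), cursors c1@2 c2@5, authorship .1..2.
After op 6 (insert('j')): buffer="bujdjuja" (len 8), cursors c1@3 c2@7, authorship .11..22.
Authorship (.=original, N=cursor N): . 1 1 . . 2 2 .
Index 5: author = 2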